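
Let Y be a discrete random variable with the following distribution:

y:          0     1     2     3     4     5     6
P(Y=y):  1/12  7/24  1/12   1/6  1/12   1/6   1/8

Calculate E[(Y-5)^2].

8.375

E[(Y-5)^2] = Σ (y-5)^2·P(Y=y)
 = 25·1/12 + 16·7/24 + 9·1/12 + 4·1/6 + 1·1/12 + 0·1/6 + 1·1/8
 = 25/12 + 14/3 + 3/4 + 2/3 + 1/12 + 0 + 1/8
 = 67/8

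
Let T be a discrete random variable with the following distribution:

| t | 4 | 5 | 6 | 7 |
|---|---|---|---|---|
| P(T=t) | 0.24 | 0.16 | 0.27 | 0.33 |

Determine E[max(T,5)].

E[max(T,5)] = Σ max(t,5)·P(T=t)
 = 5·0.24 + 5·0.16 + 6·0.27 + 7·0.33
 = 1.2 + 0.8 + 1.62 + 2.31
 = 5.93

5.93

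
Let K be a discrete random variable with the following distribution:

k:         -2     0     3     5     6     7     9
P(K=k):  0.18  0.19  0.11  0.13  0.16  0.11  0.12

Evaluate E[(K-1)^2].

E[(K-1)^2] = Σ (k-1)^2·P(K=k)
 = 9·0.18 + 1·0.19 + 4·0.11 + 16·0.13 + 25·0.16 + 36·0.11 + 64·0.12
 = 1.62 + 0.19 + 0.44 + 2.08 + 4 + 3.96 + 7.68
 = 19.97

19.97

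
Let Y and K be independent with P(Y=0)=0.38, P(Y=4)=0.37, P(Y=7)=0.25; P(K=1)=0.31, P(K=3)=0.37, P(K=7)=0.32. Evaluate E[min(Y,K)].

1.914

E[min(Y,K)] = Σ_y Σ_k min(y,k) · P(Y=y)P(K=k)
 = 0·0.1178 + 0·0.1406 + 0·0.1216 + 1·0.1147 + 3·0.1369 + 4·0.1184 + 1·0.0775 + 3·0.0925 + 7·0.08
 = 0 + 0 + 0 + 0.1147 + 0.4107 + 0.4736 + 0.0775 + 0.2775 + 0.56
 = 1.914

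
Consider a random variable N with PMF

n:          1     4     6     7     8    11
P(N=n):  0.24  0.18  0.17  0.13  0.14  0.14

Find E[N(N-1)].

E[N(N-1)] = Σ n(n-1)·P(N=n)
 = 0·0.24 + 12·0.18 + 30·0.17 + 42·0.13 + 56·0.14 + 110·0.14
 = 0 + 2.16 + 5.1 + 5.46 + 7.84 + 15.4
 = 35.96

35.96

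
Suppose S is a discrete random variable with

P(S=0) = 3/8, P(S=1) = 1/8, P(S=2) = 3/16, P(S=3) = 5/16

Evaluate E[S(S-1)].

E[S(S-1)] = Σ s(s-1)·P(S=s)
 = 0·3/8 + 0·1/8 + 2·3/16 + 6·5/16
 = 0 + 0 + 3/8 + 15/8
 = 9/4

2.25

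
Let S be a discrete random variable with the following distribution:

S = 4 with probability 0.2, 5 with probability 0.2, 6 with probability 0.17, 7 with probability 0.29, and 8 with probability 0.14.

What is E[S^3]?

245.67

E[S^3] = Σ s^3·P(S=s)
 = 64·0.2 + 125·0.2 + 216·0.17 + 343·0.29 + 512·0.14
 = 12.8 + 25 + 36.72 + 99.47 + 71.68
 = 245.67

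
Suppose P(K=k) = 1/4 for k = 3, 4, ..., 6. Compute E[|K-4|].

E[|K-4|] = Σ |k-4|·P(K=k)
 = 1·1/4 + 0·1/4 + 1·1/4 + 2·1/4
 = 1/4 + 0 + 1/4 + 1/2
 = 1

1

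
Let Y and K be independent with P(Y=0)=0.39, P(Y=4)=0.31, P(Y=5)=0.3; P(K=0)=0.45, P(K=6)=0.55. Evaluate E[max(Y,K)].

4.533

E[max(Y,K)] = Σ_y Σ_k max(y,k) · P(Y=y)P(K=k)
 = 0·0.1755 + 6·0.2145 + 4·0.1395 + 6·0.1705 + 5·0.135 + 6·0.165
 = 0 + 1.287 + 0.558 + 1.023 + 0.675 + 0.99
 = 4.533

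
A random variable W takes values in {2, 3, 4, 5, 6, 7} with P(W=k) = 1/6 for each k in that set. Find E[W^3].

E[W^3] = Σ w^3·P(W=w)
 = 8·1/6 + 27·1/6 + 64·1/6 + 125·1/6 + 216·1/6 + 343·1/6
 = 4/3 + 9/2 + 32/3 + 125/6 + 36 + 343/6
 = 261/2

130.5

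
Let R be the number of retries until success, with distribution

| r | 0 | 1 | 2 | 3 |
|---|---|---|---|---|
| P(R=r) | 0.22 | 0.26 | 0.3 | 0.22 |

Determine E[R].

1.52

E[R] = Σ r·P(R=r)
 = 0·0.22 + 1·0.26 + 2·0.3 + 3·0.22
 = 0 + 0.26 + 0.6 + 0.66
 = 1.52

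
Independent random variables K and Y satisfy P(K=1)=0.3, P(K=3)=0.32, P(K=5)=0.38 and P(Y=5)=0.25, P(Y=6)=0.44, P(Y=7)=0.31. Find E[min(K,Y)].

3.16

E[min(K,Y)] = Σ_k Σ_y min(k,y) · P(K=k)P(Y=y)
 = 1·0.075 + 1·0.132 + 1·0.093 + 3·0.08 + 3·0.1408 + 3·0.0992 + 5·0.095 + 5·0.1672 + 5·0.1178
 = 0.075 + 0.132 + 0.093 + 0.24 + 0.4224 + 0.2976 + 0.475 + 0.836 + 0.589
 = 3.16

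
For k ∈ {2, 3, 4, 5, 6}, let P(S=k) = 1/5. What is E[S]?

4

E[S] = Σ s·P(S=s)
 = 2·1/5 + 3·1/5 + 4·1/5 + 5·1/5 + 6·1/5
 = 2/5 + 3/5 + 4/5 + 1 + 6/5
 = 4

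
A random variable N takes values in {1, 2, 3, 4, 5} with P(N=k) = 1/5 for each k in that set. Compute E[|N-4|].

1.4

E[|N-4|] = Σ |n-4|·P(N=n)
 = 3·1/5 + 2·1/5 + 1·1/5 + 0·1/5 + 1·1/5
 = 3/5 + 2/5 + 1/5 + 0 + 1/5
 = 7/5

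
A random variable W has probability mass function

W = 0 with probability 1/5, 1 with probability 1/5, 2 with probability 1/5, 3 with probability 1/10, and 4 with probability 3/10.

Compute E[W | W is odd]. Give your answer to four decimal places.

P(W is odd) = 1/5 + 1/10 = 3/10.
E[W | W is odd] = [1·1/5 + 3·1/10] / (3/10)
 = 1/2 / (3/10)
 = 5/3

1.6667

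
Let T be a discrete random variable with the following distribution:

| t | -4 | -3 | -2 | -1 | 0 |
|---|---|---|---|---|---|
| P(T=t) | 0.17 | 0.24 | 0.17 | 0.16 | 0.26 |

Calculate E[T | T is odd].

P(T is odd) = 0.24 + 0.16 = 0.4.
E[T | T is odd] = [(-3)·0.24 + (-1)·0.16] / 0.4
 = -0.88 / 0.4
 = -11/5

-2.2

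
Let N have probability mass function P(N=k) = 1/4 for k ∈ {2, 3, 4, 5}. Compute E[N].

E[N] = Σ n·P(N=n)
 = 2·1/4 + 3·1/4 + 4·1/4 + 5·1/4
 = 1/2 + 3/4 + 1 + 5/4
 = 7/2

3.5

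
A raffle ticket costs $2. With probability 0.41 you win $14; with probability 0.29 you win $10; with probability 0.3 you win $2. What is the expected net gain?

7.24

E[payout] = 14·0.41 + 10·0.29 + 2·0.3
 = 5.74 + 2.9 + 0.6
 = 9.24
Net = 9.24 - 2 = 7.24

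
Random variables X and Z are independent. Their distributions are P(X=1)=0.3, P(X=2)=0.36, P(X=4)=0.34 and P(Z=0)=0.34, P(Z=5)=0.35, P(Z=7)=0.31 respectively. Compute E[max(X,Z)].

4.7292

E[max(X,Z)] = Σ_x Σ_z max(x,z) · P(X=x)P(Z=z)
 = 1·0.102 + 5·0.105 + 7·0.093 + 2·0.1224 + 5·0.126 + 7·0.1116 + 4·0.1156 + 5·0.119 + 7·0.1054
 = 0.102 + 0.525 + 0.651 + 0.2448 + 0.63 + 0.7812 + 0.4624 + 0.595 + 0.7378
 = 4.7292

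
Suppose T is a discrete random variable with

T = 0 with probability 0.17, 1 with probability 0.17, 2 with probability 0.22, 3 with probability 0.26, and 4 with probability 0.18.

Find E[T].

2.11

E[T] = Σ t·P(T=t)
 = 0·0.17 + 1·0.17 + 2·0.22 + 3·0.26 + 4·0.18
 = 0 + 0.17 + 0.44 + 0.78 + 0.72
 = 2.11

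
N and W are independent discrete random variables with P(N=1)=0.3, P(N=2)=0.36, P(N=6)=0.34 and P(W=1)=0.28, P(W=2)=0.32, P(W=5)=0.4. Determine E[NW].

8.9352

E[NW] = Σ_n Σ_w nw · P(N=n)P(W=w)
 = 1·0.084 + 2·0.096 + 5·0.12 + 2·0.1008 + 4·0.1152 + 10·0.144 + 6·0.0952 + 12·0.1088 + 30·0.136
 = 0.084 + 0.192 + 0.6 + 0.2016 + 0.4608 + 1.44 + 0.5712 + 1.3056 + 4.08
 = 8.9352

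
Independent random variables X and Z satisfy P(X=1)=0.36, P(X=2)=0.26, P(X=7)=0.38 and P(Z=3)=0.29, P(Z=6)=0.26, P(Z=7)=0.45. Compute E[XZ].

19.7532

E[XZ] = Σ_x Σ_z xz · P(X=x)P(Z=z)
 = 3·0.1044 + 6·0.0936 + 7·0.162 + 6·0.0754 + 12·0.0676 + 14·0.117 + 21·0.1102 + 42·0.0988 + 49·0.171
 = 0.3132 + 0.5616 + 1.134 + 0.4524 + 0.8112 + 1.638 + 2.3142 + 4.1496 + 8.379
 = 19.7532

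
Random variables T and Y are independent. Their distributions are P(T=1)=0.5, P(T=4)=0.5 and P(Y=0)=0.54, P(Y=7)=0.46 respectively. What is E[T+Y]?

5.72

E[T+Y] = Σ_t Σ_y (t+y) · P(T=t)P(Y=y)
 = 1·0.27 + 8·0.23 + 4·0.27 + 11·0.23
 = 0.27 + 1.84 + 1.08 + 2.53
 = 5.72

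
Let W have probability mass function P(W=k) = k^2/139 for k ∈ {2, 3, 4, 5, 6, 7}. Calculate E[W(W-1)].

28

E[W(W-1)] = Σ w(w-1)·P(W=w)
 = 2·4/139 + 6·9/139 + 12·16/139 + 20·25/139 + 30·36/139 + 42·49/139
 = 8/139 + 54/139 + 192/139 + 500/139 + 1080/139 + 2058/139
 = 28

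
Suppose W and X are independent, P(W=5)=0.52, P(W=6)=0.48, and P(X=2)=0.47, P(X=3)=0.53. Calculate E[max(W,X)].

E[max(W,X)] = Σ_w Σ_x max(w,x) · P(W=w)P(X=x)
 = 5·0.2444 + 5·0.2756 + 6·0.2256 + 6·0.2544
 = 1.222 + 1.378 + 1.3536 + 1.5264
 = 5.48

5.48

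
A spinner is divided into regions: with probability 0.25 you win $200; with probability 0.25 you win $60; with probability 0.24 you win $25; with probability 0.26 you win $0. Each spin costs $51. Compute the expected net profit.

E[payout] = 200·0.25 + 60·0.25 + 25·0.24 + 0·0.26
 = 50 + 15 + 6 + 0
 = 71
Net = 71 - 51 = 20

20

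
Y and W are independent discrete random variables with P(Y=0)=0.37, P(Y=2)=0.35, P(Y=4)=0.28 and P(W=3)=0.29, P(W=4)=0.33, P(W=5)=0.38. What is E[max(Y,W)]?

4.1712

E[max(Y,W)] = Σ_y Σ_w max(y,w) · P(Y=y)P(W=w)
 = 3·0.1073 + 4·0.1221 + 5·0.1406 + 3·0.1015 + 4·0.1155 + 5·0.133 + 4·0.0812 + 4·0.0924 + 5·0.1064
 = 0.3219 + 0.4884 + 0.703 + 0.3045 + 0.462 + 0.665 + 0.3248 + 0.3696 + 0.532
 = 4.1712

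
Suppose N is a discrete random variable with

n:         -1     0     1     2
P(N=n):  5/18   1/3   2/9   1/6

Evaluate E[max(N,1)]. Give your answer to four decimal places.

E[max(N,1)] = Σ max(n,1)·P(N=n)
 = 1·5/18 + 1·1/3 + 1·2/9 + 2·1/6
 = 5/18 + 1/3 + 2/9 + 1/3
 = 7/6

1.1667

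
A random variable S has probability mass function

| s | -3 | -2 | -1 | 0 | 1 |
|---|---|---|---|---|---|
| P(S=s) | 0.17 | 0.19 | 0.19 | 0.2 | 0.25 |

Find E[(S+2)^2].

E[(S+2)^2] = Σ (s+2)^2·P(S=s)
 = 1·0.17 + 0·0.19 + 1·0.19 + 4·0.2 + 9·0.25
 = 0.17 + 0 + 0.19 + 0.8 + 2.25
 = 3.41

3.41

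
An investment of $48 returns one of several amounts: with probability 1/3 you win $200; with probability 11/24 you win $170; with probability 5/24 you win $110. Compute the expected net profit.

E[payout] = 200·1/3 + 170·11/24 + 110·5/24
 = 200/3 + 935/12 + 275/12
 = 335/2
Net = 335/2 - 48 = 239/2

119.5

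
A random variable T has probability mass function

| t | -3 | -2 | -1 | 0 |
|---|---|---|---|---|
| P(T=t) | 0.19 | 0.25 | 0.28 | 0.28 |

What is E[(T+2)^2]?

1.59

E[(T+2)^2] = Σ (t+2)^2·P(T=t)
 = 1·0.19 + 0·0.25 + 1·0.28 + 4·0.28
 = 0.19 + 0 + 0.28 + 1.12
 = 1.59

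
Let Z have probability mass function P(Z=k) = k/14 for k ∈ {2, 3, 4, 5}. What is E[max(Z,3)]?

E[max(Z,3)] = Σ max(z,3)·P(Z=z)
 = 3·1/7 + 3·3/14 + 4·2/7 + 5·5/14
 = 3/7 + 9/14 + 8/7 + 25/14
 = 4

4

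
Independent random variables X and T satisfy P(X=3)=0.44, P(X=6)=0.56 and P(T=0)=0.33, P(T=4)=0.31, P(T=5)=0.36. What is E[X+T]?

7.72

E[X+T] = Σ_x Σ_t (x+t) · P(X=x)P(T=t)
 = 3·0.1452 + 7·0.1364 + 8·0.1584 + 6·0.1848 + 10·0.1736 + 11·0.2016
 = 0.4356 + 0.9548 + 1.2672 + 1.1088 + 1.736 + 2.2176
 = 7.72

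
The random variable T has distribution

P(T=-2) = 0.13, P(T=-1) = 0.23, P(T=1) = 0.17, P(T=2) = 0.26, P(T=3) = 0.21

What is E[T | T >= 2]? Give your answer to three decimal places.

P(T >= 2) = 0.26 + 0.21 = 0.47.
E[T | T >= 2] = [2·0.26 + 3·0.21] / 0.47
 = 1.15 / 0.47
 = 115/47

2.447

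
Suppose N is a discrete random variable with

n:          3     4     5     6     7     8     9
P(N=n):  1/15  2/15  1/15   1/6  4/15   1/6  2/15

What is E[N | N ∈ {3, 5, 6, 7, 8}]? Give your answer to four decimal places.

6.4545

P(N ∈ {3, 5, 6, 7, 8}) = 1/15 + 1/15 + 1/6 + 4/15 + 1/6 = 11/15.
E[N | N ∈ {3, 5, 6, 7, 8}] = [3·1/15 + 5·1/15 + 6·1/6 + 7·4/15 + 8·1/6] / (11/15)
 = 71/15 / (11/15)
 = 71/11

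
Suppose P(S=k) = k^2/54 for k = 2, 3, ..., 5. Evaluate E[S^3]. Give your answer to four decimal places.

E[S^3] = Σ s^3·P(S=s)
 = 8·2/27 + 27·1/6 + 64·8/27 + 125·25/54
 = 16/27 + 9/2 + 512/27 + 3125/54
 = 2212/27

81.9259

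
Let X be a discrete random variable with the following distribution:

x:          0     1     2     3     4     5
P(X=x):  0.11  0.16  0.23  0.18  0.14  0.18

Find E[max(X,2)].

E[max(X,2)] = Σ max(x,2)·P(X=x)
 = 2·0.11 + 2·0.16 + 2·0.23 + 3·0.18 + 4·0.14 + 5·0.18
 = 0.22 + 0.32 + 0.46 + 0.54 + 0.56 + 0.9
 = 3

3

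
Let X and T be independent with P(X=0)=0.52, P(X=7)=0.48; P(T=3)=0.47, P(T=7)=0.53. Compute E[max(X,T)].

6.0224

E[max(X,T)] = Σ_x Σ_t max(x,t) · P(X=x)P(T=t)
 = 3·0.2444 + 7·0.2756 + 7·0.2256 + 7·0.2544
 = 0.7332 + 1.9292 + 1.5792 + 1.7808
 = 6.0224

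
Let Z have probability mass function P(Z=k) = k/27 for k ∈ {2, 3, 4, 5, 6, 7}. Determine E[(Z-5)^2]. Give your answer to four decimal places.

2.5185

E[(Z-5)^2] = Σ (z-5)^2·P(Z=z)
 = 9·2/27 + 4·1/9 + 1·4/27 + 0·5/27 + 1·2/9 + 4·7/27
 = 2/3 + 4/9 + 4/27 + 0 + 2/9 + 28/27
 = 68/27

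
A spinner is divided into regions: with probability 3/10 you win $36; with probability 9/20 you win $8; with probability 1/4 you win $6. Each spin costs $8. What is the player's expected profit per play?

7.9

E[payout] = 36·3/10 + 8·9/20 + 6·1/4
 = 54/5 + 18/5 + 3/2
 = 159/10
Net = 159/10 - 8 = 79/10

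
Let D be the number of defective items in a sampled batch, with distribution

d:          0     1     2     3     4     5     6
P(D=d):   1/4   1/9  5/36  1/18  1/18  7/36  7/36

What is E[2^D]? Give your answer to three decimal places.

21.028

E[2^D] = Σ 2^d·P(D=d)
 = 1·1/4 + 2·1/9 + 4·5/36 + 8·1/18 + 16·1/18 + 32·7/36 + 64·7/36
 = 1/4 + 2/9 + 5/9 + 4/9 + 8/9 + 56/9 + 112/9
 = 757/36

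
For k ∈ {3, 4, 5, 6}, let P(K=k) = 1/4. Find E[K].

4.5

E[K] = Σ k·P(K=k)
 = 3·1/4 + 4·1/4 + 5·1/4 + 6·1/4
 = 3/4 + 1 + 5/4 + 3/2
 = 9/2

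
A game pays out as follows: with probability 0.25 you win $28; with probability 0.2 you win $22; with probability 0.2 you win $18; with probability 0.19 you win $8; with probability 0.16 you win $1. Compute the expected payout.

16.68

E[payout] = 28·0.25 + 22·0.2 + 18·0.2 + 8·0.19 + 1·0.16
 = 7 + 4.4 + 3.6 + 1.52 + 0.16
 = 16.68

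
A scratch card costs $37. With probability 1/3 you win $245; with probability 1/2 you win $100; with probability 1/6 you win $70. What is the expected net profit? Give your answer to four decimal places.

106.3333

E[payout] = 245·1/3 + 100·1/2 + 70·1/6
 = 245/3 + 50 + 35/3
 = 430/3
Net = 430/3 - 37 = 319/3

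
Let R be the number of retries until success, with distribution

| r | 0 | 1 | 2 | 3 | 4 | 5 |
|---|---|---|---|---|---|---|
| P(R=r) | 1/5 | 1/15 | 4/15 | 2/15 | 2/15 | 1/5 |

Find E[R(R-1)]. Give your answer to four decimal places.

E[R(R-1)] = Σ r(r-1)·P(R=r)
 = 0·1/5 + 0·1/15 + 2·4/15 + 6·2/15 + 12·2/15 + 20·1/5
 = 0 + 0 + 8/15 + 4/5 + 8/5 + 4
 = 104/15

6.9333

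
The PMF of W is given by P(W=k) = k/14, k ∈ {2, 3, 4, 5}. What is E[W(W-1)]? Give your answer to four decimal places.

E[W(W-1)] = Σ w(w-1)·P(W=w)
 = 2·1/7 + 6·3/14 + 12·2/7 + 20·5/14
 = 2/7 + 9/7 + 24/7 + 50/7
 = 85/7

12.1429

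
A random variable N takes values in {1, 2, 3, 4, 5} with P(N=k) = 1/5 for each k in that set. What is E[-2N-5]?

-11

E[-2N-5] = Σ (-2n-5)·P(N=n)
 = (-7)·1/5 + (-9)·1/5 + (-11)·1/5 + (-13)·1/5 + (-15)·1/5
 = (-7/5) + (-9/5) + (-11/5) + (-13/5) + (-3)
 = -11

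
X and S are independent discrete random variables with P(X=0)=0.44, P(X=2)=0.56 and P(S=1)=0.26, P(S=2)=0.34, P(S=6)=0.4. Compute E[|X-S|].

2.5112

E[|X-S|] = Σ_x Σ_s |x-s| · P(X=x)P(S=s)
 = 1·0.1144 + 2·0.1496 + 6·0.176 + 1·0.1456 + 0·0.1904 + 4·0.224
 = 0.1144 + 0.2992 + 1.056 + 0.1456 + 0 + 0.896
 = 2.5112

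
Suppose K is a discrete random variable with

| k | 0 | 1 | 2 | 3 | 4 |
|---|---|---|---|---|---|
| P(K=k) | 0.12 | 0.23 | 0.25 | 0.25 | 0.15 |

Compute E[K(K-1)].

E[K(K-1)] = Σ k(k-1)·P(K=k)
 = 0·0.12 + 0·0.23 + 2·0.25 + 6·0.25 + 12·0.15
 = 0 + 0 + 0.5 + 1.5 + 1.8
 = 3.8

3.8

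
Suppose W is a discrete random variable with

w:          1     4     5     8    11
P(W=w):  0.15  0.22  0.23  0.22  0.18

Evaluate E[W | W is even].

P(W is even) = 0.22 + 0.22 = 0.44.
E[W | W is even] = [4·0.22 + 8·0.22] / 0.44
 = 2.64 / 0.44
 = 6

6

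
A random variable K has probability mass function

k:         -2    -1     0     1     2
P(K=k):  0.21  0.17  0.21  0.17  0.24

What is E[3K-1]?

-0.82

E[3K-1] = Σ (3k-1)·P(K=k)
 = (-7)·0.21 + (-4)·0.17 + (-1)·0.21 + 2·0.17 + 5·0.24
 = (-1.47) + (-0.68) + (-0.21) + 0.34 + 1.2
 = -0.82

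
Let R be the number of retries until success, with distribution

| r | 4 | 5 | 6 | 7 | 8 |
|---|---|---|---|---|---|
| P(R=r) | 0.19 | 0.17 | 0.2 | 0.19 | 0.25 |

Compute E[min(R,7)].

E[min(R,7)] = Σ min(r,7)·P(R=r)
 = 4·0.19 + 5·0.17 + 6·0.2 + 7·0.19 + 7·0.25
 = 0.76 + 0.85 + 1.2 + 1.33 + 1.75
 = 5.89

5.89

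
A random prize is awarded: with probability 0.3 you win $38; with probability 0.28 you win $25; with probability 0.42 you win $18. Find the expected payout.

25.96

E[payout] = 38·0.3 + 25·0.28 + 18·0.42
 = 11.4 + 7 + 7.56
 = 25.96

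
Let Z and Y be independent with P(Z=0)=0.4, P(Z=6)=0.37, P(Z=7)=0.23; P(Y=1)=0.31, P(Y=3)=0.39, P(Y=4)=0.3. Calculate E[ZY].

E[ZY] = Σ_z Σ_y zy · P(Z=z)P(Y=y)
 = 0·0.124 + 0·0.156 + 0·0.12 + 6·0.1147 + 18·0.1443 + 24·0.111 + 7·0.0713 + 21·0.0897 + 28·0.069
 = 0 + 0 + 0 + 0.6882 + 2.5974 + 2.664 + 0.4991 + 1.8837 + 1.932
 = 10.2644

10.2644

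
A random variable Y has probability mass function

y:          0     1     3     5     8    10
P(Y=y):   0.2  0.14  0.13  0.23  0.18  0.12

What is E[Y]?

4.32

E[Y] = Σ y·P(Y=y)
 = 0·0.2 + 1·0.14 + 3·0.13 + 5·0.23 + 8·0.18 + 10·0.12
 = 0 + 0.14 + 0.39 + 1.15 + 1.44 + 1.2
 = 4.32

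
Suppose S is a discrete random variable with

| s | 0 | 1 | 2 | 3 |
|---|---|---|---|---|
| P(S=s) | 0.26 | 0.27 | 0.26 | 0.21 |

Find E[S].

1.42

E[S] = Σ s·P(S=s)
 = 0·0.26 + 1·0.27 + 2·0.26 + 3·0.21
 = 0 + 0.27 + 0.52 + 0.63
 = 1.42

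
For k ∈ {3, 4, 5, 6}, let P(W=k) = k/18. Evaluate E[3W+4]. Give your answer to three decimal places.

E[3W+4] = Σ (3w+4)·P(W=w)
 = 13·1/6 + 16·2/9 + 19·5/18 + 22·1/3
 = 13/6 + 32/9 + 95/18 + 22/3
 = 55/3

18.333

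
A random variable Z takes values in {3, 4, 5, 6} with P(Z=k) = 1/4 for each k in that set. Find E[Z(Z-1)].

17

E[Z(Z-1)] = Σ z(z-1)·P(Z=z)
 = 6·1/4 + 12·1/4 + 20·1/4 + 30·1/4
 = 3/2 + 3 + 5 + 15/2
 = 17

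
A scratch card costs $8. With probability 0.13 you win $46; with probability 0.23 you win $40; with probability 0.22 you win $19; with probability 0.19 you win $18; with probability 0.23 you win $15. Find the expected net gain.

18.23

E[payout] = 46·0.13 + 40·0.23 + 19·0.22 + 18·0.19 + 15·0.23
 = 5.98 + 9.2 + 4.18 + 3.42 + 3.45
 = 26.23
Net = 26.23 - 8 = 18.23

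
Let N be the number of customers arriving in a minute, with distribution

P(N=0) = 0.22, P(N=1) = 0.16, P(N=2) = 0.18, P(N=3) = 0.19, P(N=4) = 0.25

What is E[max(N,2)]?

2.69

E[max(N,2)] = Σ max(n,2)·P(N=n)
 = 2·0.22 + 2·0.16 + 2·0.18 + 3·0.19 + 4·0.25
 = 0.44 + 0.32 + 0.36 + 0.57 + 1
 = 2.69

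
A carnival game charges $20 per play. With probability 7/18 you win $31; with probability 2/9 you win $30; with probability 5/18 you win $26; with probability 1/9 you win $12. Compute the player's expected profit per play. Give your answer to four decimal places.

E[payout] = 31·7/18 + 30·2/9 + 26·5/18 + 12·1/9
 = 217/18 + 20/3 + 65/9 + 4/3
 = 491/18
Net = 491/18 - 20 = 131/18

7.2778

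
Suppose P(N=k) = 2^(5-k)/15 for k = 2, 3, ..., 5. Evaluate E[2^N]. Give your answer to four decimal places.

8.5333

E[2^N] = Σ 2^n·P(N=n)
 = 4·8/15 + 8·4/15 + 16·2/15 + 32·1/15
 = 32/15 + 32/15 + 32/15 + 32/15
 = 128/15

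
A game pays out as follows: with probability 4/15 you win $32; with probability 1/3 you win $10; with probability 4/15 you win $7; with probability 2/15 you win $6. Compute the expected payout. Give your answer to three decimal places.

E[payout] = 32·4/15 + 10·1/3 + 7·4/15 + 6·2/15
 = 128/15 + 10/3 + 28/15 + 4/5
 = 218/15

14.533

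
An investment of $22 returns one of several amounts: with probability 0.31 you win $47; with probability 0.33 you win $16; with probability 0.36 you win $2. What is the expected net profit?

E[payout] = 47·0.31 + 16·0.33 + 2·0.36
 = 14.57 + 5.28 + 0.72
 = 20.57
Net = 20.57 - 22 = -1.43

-1.43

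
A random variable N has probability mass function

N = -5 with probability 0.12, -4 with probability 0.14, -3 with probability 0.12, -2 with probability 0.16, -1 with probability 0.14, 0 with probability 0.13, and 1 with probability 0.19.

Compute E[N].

-1.79

E[N] = Σ n·P(N=n)
 = (-5)·0.12 + (-4)·0.14 + (-3)·0.12 + (-2)·0.16 + (-1)·0.14 + 0·0.13 + 1·0.19
 = (-0.6) + (-0.56) + (-0.36) + (-0.32) + (-0.14) + 0 + 0.19
 = -1.79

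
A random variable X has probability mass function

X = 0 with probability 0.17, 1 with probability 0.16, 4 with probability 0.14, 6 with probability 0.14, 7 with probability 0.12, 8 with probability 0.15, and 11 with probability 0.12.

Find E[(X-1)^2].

28.6

E[(X-1)^2] = Σ (x-1)^2·P(X=x)
 = 1·0.17 + 0·0.16 + 9·0.14 + 25·0.14 + 36·0.12 + 49·0.15 + 100·0.12
 = 0.17 + 0 + 1.26 + 3.5 + 4.32 + 7.35 + 12
 = 28.6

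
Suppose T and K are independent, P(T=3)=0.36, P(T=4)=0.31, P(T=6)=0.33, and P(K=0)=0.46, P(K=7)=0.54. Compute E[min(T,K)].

2.322

E[min(T,K)] = Σ_t Σ_k min(t,k) · P(T=t)P(K=k)
 = 0·0.1656 + 3·0.1944 + 0·0.1426 + 4·0.1674 + 0·0.1518 + 6·0.1782
 = 0 + 0.5832 + 0 + 0.6696 + 0 + 1.0692
 = 2.322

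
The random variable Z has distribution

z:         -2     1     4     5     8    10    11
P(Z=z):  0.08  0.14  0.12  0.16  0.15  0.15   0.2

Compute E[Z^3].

E[Z^3] = Σ z^3·P(Z=z)
 = (-8)·0.08 + 1·0.14 + 64·0.12 + 125·0.16 + 512·0.15 + 1000·0.15 + 1331·0.2
 = (-0.64) + 0.14 + 7.68 + 20 + 76.8 + 150 + 266.2
 = 520.18

520.18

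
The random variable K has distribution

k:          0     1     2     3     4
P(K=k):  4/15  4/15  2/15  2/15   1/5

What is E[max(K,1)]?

2

E[max(K,1)] = Σ max(k,1)·P(K=k)
 = 1·4/15 + 1·4/15 + 2·2/15 + 3·2/15 + 4·1/5
 = 4/15 + 4/15 + 4/15 + 2/5 + 4/5
 = 2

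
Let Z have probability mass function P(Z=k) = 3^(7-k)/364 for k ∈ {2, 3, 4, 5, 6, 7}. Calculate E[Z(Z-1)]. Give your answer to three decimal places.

4.418

E[Z(Z-1)] = Σ z(z-1)·P(Z=z)
 = 2·243/364 + 6·81/364 + 12·27/364 + 20·9/364 + 30·3/364 + 42·1/364
 = 243/182 + 243/182 + 81/91 + 45/91 + 45/182 + 3/26
 = 402/91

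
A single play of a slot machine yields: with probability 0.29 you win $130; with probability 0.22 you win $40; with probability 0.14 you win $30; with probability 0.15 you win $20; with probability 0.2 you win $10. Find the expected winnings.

E[payout] = 130·0.29 + 40·0.22 + 30·0.14 + 20·0.15 + 10·0.2
 = 37.7 + 8.8 + 4.2 + 3 + 2
 = 55.7

55.7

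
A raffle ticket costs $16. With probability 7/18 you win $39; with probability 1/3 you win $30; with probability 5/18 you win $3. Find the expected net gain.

10

E[payout] = 39·7/18 + 30·1/3 + 3·5/18
 = 91/6 + 10 + 5/6
 = 26
Net = 26 - 16 = 10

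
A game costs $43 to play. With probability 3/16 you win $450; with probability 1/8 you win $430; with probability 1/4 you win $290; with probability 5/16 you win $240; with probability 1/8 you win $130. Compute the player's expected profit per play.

258.875

E[payout] = 450·3/16 + 430·1/8 + 290·1/4 + 240·5/16 + 130·1/8
 = 675/8 + 215/4 + 145/2 + 75 + 65/4
 = 2415/8
Net = 2415/8 - 43 = 2071/8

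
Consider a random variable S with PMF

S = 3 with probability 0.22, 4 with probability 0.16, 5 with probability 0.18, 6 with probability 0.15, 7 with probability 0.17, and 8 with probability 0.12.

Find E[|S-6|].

1.57

E[|S-6|] = Σ |s-6|·P(S=s)
 = 3·0.22 + 2·0.16 + 1·0.18 + 0·0.15 + 1·0.17 + 2·0.12
 = 0.66 + 0.32 + 0.18 + 0 + 0.17 + 0.24
 = 1.57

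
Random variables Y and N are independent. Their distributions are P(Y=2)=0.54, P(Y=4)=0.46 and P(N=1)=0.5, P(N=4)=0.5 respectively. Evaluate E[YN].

7.3

E[YN] = Σ_y Σ_n yn · P(Y=y)P(N=n)
 = 2·0.27 + 8·0.27 + 4·0.23 + 16·0.23
 = 0.54 + 2.16 + 0.92 + 3.68
 = 7.3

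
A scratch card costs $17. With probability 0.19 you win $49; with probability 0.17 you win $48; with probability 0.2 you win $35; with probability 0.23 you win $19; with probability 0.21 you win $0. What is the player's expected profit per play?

11.84

E[payout] = 49·0.19 + 48·0.17 + 35·0.2 + 19·0.23 + 0·0.21
 = 9.31 + 8.16 + 7 + 4.37 + 0
 = 28.84
Net = 28.84 - 17 = 11.84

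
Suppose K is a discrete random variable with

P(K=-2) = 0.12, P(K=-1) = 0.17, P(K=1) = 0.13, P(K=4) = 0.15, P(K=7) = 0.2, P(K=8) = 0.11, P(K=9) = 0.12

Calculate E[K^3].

E[K^3] = Σ k^3·P(K=k)
 = (-8)·0.12 + (-1)·0.17 + 1·0.13 + 64·0.15 + 343·0.2 + 512·0.11 + 729·0.12
 = (-0.96) + (-0.17) + 0.13 + 9.6 + 68.6 + 56.32 + 87.48
 = 221

221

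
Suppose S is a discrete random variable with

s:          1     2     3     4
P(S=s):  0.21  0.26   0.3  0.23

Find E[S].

2.55

E[S] = Σ s·P(S=s)
 = 1·0.21 + 2·0.26 + 3·0.3 + 4·0.23
 = 0.21 + 0.52 + 0.9 + 0.92
 = 2.55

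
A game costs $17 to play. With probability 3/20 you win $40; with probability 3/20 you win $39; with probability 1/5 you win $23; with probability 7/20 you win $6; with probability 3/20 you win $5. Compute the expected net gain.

2.3

E[payout] = 40·3/20 + 39·3/20 + 23·1/5 + 6·7/20 + 5·3/20
 = 6 + 117/20 + 23/5 + 21/10 + 3/4
 = 193/10
Net = 193/10 - 17 = 23/10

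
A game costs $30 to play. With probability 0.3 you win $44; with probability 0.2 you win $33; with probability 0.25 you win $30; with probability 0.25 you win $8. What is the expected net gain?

E[payout] = 44·0.3 + 33·0.2 + 30·0.25 + 8·0.25
 = 13.2 + 6.6 + 7.5 + 2
 = 29.3
Net = 29.3 - 30 = -0.7

-0.7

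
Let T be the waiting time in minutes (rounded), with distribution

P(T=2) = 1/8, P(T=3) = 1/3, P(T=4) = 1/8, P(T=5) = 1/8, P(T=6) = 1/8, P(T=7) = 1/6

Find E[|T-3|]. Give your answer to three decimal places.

E[|T-3|] = Σ |t-3|·P(T=t)
 = 1·1/8 + 0·1/3 + 1·1/8 + 2·1/8 + 3·1/8 + 4·1/6
 = 1/8 + 0 + 1/8 + 1/4 + 3/8 + 2/3
 = 37/24

1.542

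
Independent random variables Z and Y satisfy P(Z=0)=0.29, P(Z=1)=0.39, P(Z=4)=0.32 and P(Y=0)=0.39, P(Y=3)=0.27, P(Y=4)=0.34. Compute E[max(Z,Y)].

E[max(Z,Y)] = Σ_z Σ_y max(z,y) · P(Z=z)P(Y=y)
 = 0·0.1131 + 3·0.0783 + 4·0.0986 + 1·0.1521 + 3·0.1053 + 4·0.1326 + 4·0.1248 + 4·0.0864 + 4·0.1088
 = 0 + 0.2349 + 0.3944 + 0.1521 + 0.3159 + 0.5304 + 0.4992 + 0.3456 + 0.4352
 = 2.9077

2.9077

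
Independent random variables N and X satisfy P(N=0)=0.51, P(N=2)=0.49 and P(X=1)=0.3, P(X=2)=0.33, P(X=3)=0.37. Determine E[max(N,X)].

E[max(N,X)] = Σ_n Σ_x max(n,x) · P(N=n)P(X=x)
 = 1·0.153 + 2·0.1683 + 3·0.1887 + 2·0.147 + 2·0.1617 + 3·0.1813
 = 0.153 + 0.3366 + 0.5661 + 0.294 + 0.3234 + 0.5439
 = 2.217

2.217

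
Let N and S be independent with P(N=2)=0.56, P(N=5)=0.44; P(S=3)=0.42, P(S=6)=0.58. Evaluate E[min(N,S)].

2.9504

E[min(N,S)] = Σ_n Σ_s min(n,s) · P(N=n)P(S=s)
 = 2·0.2352 + 2·0.3248 + 3·0.1848 + 5·0.2552
 = 0.4704 + 0.6496 + 0.5544 + 1.276
 = 2.9504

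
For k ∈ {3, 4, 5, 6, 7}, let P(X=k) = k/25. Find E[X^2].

31

E[X^2] = Σ x^2·P(X=x)
 = 9·3/25 + 16·4/25 + 25·1/5 + 36·6/25 + 49·7/25
 = 27/25 + 64/25 + 5 + 216/25 + 343/25
 = 31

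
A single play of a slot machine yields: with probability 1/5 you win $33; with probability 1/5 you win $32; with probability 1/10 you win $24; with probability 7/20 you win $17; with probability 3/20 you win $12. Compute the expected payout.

E[payout] = 33·1/5 + 32·1/5 + 24·1/10 + 17·7/20 + 12·3/20
 = 33/5 + 32/5 + 12/5 + 119/20 + 9/5
 = 463/20

23.15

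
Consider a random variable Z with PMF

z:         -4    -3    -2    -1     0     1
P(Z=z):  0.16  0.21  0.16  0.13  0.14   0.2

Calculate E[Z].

-1.52

E[Z] = Σ z·P(Z=z)
 = (-4)·0.16 + (-3)·0.21 + (-2)·0.16 + (-1)·0.13 + 0·0.14 + 1·0.2
 = (-0.64) + (-0.63) + (-0.32) + (-0.13) + 0 + 0.2
 = -1.52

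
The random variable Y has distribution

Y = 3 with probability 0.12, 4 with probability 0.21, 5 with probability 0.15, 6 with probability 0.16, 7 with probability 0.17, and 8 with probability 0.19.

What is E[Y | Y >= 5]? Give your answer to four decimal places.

P(Y >= 5) = 0.15 + 0.16 + 0.17 + 0.19 = 0.67.
E[Y | Y >= 5] = [5·0.15 + 6·0.16 + 7·0.17 + 8·0.19] / 0.67
 = 4.42 / 0.67
 = 442/67

6.5970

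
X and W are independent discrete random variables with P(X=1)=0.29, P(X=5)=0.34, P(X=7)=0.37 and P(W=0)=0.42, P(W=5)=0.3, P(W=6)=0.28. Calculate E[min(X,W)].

2.3308

E[min(X,W)] = Σ_x Σ_w min(x,w) · P(X=x)P(W=w)
 = 0·0.1218 + 1·0.087 + 1·0.0812 + 0·0.1428 + 5·0.102 + 5·0.0952 + 0·0.1554 + 5·0.111 + 6·0.1036
 = 0 + 0.087 + 0.0812 + 0 + 0.51 + 0.476 + 0 + 0.555 + 0.6216
 = 2.3308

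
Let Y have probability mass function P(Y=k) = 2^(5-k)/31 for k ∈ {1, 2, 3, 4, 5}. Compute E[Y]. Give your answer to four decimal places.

1.8387

E[Y] = Σ y·P(Y=y)
 = 1·16/31 + 2·8/31 + 3·4/31 + 4·2/31 + 5·1/31
 = 16/31 + 16/31 + 12/31 + 8/31 + 5/31
 = 57/31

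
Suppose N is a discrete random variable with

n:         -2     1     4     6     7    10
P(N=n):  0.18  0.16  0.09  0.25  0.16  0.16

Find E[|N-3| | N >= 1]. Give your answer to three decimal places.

3.561

P(N >= 1) = 0.16 + 0.09 + 0.25 + 0.16 + 0.16 = 0.82.
E[|N-3| | N >= 1] = [2·0.16 + 1·0.09 + 3·0.25 + 4·0.16 + 7·0.16] / 0.82
 = 2.92 / 0.82
 = 146/41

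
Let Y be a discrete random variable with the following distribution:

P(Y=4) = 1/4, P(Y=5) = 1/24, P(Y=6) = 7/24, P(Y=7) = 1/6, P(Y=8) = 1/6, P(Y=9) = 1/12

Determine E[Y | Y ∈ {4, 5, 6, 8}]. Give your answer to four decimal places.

5.7222

P(Y ∈ {4, 5, 6, 8}) = 1/4 + 1/24 + 7/24 + 1/6 = 3/4.
E[Y | Y ∈ {4, 5, 6, 8}] = [4·1/4 + 5·1/24 + 6·7/24 + 8·1/6] / (3/4)
 = 103/24 / (3/4)
 = 103/18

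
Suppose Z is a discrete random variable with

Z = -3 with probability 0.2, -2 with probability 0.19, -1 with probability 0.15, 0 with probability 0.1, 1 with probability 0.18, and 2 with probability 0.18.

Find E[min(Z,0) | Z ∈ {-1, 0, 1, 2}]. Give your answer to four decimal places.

-0.2459

P(Z ∈ {-1, 0, 1, 2}) = 0.15 + 0.1 + 0.18 + 0.18 = 0.61.
E[min(Z,0) | Z ∈ {-1, 0, 1, 2}] = [(-1)·0.15 + 0·0.1 + 0·0.18 + 0·0.18] / 0.61
 = -0.15 / 0.61
 = -15/61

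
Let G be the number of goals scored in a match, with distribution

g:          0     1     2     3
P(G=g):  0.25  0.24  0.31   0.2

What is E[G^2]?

3.28

E[G^2] = Σ g^2·P(G=g)
 = 0·0.25 + 1·0.24 + 4·0.31 + 9·0.2
 = 0 + 0.24 + 1.24 + 1.8
 = 3.28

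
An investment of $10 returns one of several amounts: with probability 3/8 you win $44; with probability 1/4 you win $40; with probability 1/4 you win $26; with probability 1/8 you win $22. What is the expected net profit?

E[payout] = 44·3/8 + 40·1/4 + 26·1/4 + 22·1/8
 = 33/2 + 10 + 13/2 + 11/4
 = 143/4
Net = 143/4 - 10 = 103/4

25.75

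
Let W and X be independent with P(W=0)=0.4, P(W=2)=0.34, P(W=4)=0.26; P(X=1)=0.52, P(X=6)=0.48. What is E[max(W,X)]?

E[max(W,X)] = Σ_w Σ_x max(w,x) · P(W=w)P(X=x)
 = 1·0.208 + 6·0.192 + 2·0.1768 + 6·0.1632 + 4·0.1352 + 6·0.1248
 = 0.208 + 1.152 + 0.3536 + 0.9792 + 0.5408 + 0.7488
 = 3.9824

3.9824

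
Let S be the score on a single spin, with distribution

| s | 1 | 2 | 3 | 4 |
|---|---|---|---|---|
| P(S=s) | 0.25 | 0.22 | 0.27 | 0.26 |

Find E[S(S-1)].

5.18

E[S(S-1)] = Σ s(s-1)·P(S=s)
 = 0·0.25 + 2·0.22 + 6·0.27 + 12·0.26
 = 0 + 0.44 + 1.62 + 3.12
 = 5.18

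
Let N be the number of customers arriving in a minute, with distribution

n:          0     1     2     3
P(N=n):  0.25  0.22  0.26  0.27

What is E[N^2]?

3.69

E[N^2] = Σ n^2·P(N=n)
 = 0·0.25 + 1·0.22 + 4·0.26 + 9·0.27
 = 0 + 0.22 + 1.04 + 2.43
 = 3.69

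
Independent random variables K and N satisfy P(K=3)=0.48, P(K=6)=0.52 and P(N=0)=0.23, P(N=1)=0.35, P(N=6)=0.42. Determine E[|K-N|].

2.8996

E[|K-N|] = Σ_k Σ_n |k-n| · P(K=k)P(N=n)
 = 3·0.1104 + 2·0.168 + 3·0.2016 + 6·0.1196 + 5·0.182 + 0·0.2184
 = 0.3312 + 0.336 + 0.6048 + 0.7176 + 0.91 + 0
 = 2.8996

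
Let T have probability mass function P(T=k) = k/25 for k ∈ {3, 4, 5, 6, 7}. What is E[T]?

E[T] = Σ t·P(T=t)
 = 3·3/25 + 4·4/25 + 5·1/5 + 6·6/25 + 7·7/25
 = 9/25 + 16/25 + 1 + 36/25 + 49/25
 = 27/5

5.4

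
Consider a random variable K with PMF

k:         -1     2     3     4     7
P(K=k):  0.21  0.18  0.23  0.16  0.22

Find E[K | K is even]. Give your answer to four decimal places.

2.9412

P(K is even) = 0.18 + 0.16 = 0.34.
E[K | K is even] = [2·0.18 + 4·0.16] / 0.34
 = 1 / 0.34
 = 50/17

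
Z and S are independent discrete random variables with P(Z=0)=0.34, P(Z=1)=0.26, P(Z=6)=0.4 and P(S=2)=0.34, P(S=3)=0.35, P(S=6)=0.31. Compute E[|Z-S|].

2.858

E[|Z-S|] = Σ_z Σ_s |z-s| · P(Z=z)P(S=s)
 = 2·0.1156 + 3·0.119 + 6·0.1054 + 1·0.0884 + 2·0.091 + 5·0.0806 + 4·0.136 + 3·0.14 + 0·0.124
 = 0.2312 + 0.357 + 0.6324 + 0.0884 + 0.182 + 0.403 + 0.544 + 0.42 + 0
 = 2.858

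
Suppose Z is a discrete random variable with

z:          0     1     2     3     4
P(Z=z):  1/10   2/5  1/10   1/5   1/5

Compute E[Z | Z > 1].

P(Z > 1) = 1/10 + 1/5 + 1/5 = 1/2.
E[Z | Z > 1] = [2·1/10 + 3·1/5 + 4·1/5] / (1/2)
 = 8/5 / (1/2)
 = 16/5

3.2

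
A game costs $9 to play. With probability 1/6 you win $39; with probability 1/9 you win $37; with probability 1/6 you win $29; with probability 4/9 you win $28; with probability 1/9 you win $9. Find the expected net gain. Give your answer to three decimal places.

19.889

E[payout] = 39·1/6 + 37·1/9 + 29·1/6 + 28·4/9 + 9·1/9
 = 13/2 + 37/9 + 29/6 + 112/9 + 1
 = 260/9
Net = 260/9 - 9 = 179/9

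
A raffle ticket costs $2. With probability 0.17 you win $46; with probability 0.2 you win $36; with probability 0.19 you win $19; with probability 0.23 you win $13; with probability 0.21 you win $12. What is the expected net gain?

22.14

E[payout] = 46·0.17 + 36·0.2 + 19·0.19 + 13·0.23 + 12·0.21
 = 7.82 + 7.2 + 3.61 + 2.99 + 2.52
 = 24.14
Net = 24.14 - 2 = 22.14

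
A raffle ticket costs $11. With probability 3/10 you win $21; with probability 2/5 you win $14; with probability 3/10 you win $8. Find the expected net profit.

3.3

E[payout] = 21·3/10 + 14·2/5 + 8·3/10
 = 63/10 + 28/5 + 12/5
 = 143/10
Net = 143/10 - 11 = 33/10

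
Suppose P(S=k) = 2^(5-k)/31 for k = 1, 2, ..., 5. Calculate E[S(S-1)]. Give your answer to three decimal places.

2.710

E[S(S-1)] = Σ s(s-1)·P(S=s)
 = 0·16/31 + 2·8/31 + 6·4/31 + 12·2/31 + 20·1/31
 = 0 + 16/31 + 24/31 + 24/31 + 20/31
 = 84/31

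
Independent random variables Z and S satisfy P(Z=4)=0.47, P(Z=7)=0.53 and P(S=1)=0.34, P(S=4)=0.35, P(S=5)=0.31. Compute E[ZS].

E[ZS] = Σ_z Σ_s zs · P(Z=z)P(S=s)
 = 4·0.1598 + 16·0.1645 + 20·0.1457 + 7·0.1802 + 28·0.1855 + 35·0.1643
 = 0.6392 + 2.632 + 2.914 + 1.2614 + 5.194 + 5.7505
 = 18.3911

18.3911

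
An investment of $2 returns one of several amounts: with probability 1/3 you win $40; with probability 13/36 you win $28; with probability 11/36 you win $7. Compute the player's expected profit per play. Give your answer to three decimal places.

E[payout] = 40·1/3 + 28·13/36 + 7·11/36
 = 40/3 + 91/9 + 77/36
 = 307/12
Net = 307/12 - 2 = 283/12

23.583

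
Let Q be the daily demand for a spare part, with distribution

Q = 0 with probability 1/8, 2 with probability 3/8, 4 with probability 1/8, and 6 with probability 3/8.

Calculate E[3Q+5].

E[3Q+5] = Σ (3q+5)·P(Q=q)
 = 5·1/8 + 11·3/8 + 17·1/8 + 23·3/8
 = 5/8 + 33/8 + 17/8 + 69/8
 = 31/2

15.5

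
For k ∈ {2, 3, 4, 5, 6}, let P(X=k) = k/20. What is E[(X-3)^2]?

4

E[(X-3)^2] = Σ (x-3)^2·P(X=x)
 = 1·1/10 + 0·3/20 + 1·1/5 + 4·1/4 + 9·3/10
 = 1/10 + 0 + 1/5 + 1 + 27/10
 = 4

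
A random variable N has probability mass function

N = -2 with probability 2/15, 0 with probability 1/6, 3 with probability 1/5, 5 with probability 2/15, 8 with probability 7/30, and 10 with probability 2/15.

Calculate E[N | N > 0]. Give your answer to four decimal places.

6.3810

P(N > 0) = 1/5 + 2/15 + 7/30 + 2/15 = 7/10.
E[N | N > 0] = [3·1/5 + 5·2/15 + 8·7/30 + 10·2/15] / (7/10)
 = 67/15 / (7/10)
 = 134/21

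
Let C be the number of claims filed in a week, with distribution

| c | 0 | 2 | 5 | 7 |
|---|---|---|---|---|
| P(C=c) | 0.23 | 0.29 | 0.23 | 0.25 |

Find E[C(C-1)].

15.68

E[C(C-1)] = Σ c(c-1)·P(C=c)
 = 0·0.23 + 2·0.29 + 20·0.23 + 42·0.25
 = 0 + 0.58 + 4.6 + 10.5
 = 15.68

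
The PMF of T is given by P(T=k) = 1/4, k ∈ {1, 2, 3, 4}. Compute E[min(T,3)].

E[min(T,3)] = Σ min(t,3)·P(T=t)
 = 1·1/4 + 2·1/4 + 3·1/4 + 3·1/4
 = 1/4 + 1/2 + 3/4 + 3/4
 = 9/4

2.25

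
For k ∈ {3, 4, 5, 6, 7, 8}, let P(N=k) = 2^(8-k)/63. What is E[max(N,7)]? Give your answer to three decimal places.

E[max(N,7)] = Σ max(n,7)·P(N=n)
 = 7·32/63 + 7·16/63 + 7·8/63 + 7·4/63 + 7·2/63 + 8·1/63
 = 32/9 + 16/9 + 8/9 + 4/9 + 2/9 + 8/63
 = 442/63

7.016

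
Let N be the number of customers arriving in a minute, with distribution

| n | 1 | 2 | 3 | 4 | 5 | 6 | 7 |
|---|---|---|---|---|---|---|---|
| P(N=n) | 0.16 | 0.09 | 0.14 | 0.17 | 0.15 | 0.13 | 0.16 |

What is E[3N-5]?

7.27

E[3N-5] = Σ (3n-5)·P(N=n)
 = (-2)·0.16 + 1·0.09 + 4·0.14 + 7·0.17 + 10·0.15 + 13·0.13 + 16·0.16
 = (-0.32) + 0.09 + 0.56 + 1.19 + 1.5 + 1.69 + 2.56
 = 7.27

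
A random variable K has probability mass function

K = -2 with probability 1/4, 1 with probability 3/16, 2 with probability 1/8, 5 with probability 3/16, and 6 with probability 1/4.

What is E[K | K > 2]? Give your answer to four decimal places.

P(K > 2) = 3/16 + 1/4 = 7/16.
E[K | K > 2] = [5·3/16 + 6·1/4] / (7/16)
 = 39/16 / (7/16)
 = 39/7

5.5714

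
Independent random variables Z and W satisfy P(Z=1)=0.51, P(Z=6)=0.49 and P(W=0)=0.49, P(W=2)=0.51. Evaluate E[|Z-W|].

E[|Z-W|] = Σ_z Σ_w |z-w| · P(Z=z)P(W=w)
 = 1·0.2499 + 1·0.2601 + 6·0.2401 + 4·0.2499
 = 0.2499 + 0.2601 + 1.4406 + 0.9996
 = 2.9502

2.9502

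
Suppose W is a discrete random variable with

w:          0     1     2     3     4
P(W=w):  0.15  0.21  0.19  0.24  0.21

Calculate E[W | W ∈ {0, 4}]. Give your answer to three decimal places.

P(W ∈ {0, 4}) = 0.15 + 0.21 = 0.36.
E[W | W ∈ {0, 4}] = [0·0.15 + 4·0.21] / 0.36
 = 0.84 / 0.36
 = 7/3

2.333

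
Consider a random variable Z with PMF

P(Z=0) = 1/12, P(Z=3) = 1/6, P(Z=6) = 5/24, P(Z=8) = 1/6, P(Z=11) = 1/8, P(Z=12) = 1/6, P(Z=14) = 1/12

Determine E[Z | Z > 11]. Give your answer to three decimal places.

P(Z > 11) = 1/6 + 1/12 = 1/4.
E[Z | Z > 11] = [12·1/6 + 14·1/12] / (1/4)
 = 19/6 / (1/4)
 = 38/3

12.667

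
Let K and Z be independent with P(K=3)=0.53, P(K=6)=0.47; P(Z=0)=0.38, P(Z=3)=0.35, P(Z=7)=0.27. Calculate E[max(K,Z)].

5.1093

E[max(K,Z)] = Σ_k Σ_z max(k,z) · P(K=k)P(Z=z)
 = 3·0.2014 + 3·0.1855 + 7·0.1431 + 6·0.1786 + 6·0.1645 + 7·0.1269
 = 0.6042 + 0.5565 + 1.0017 + 1.0716 + 0.987 + 0.8883
 = 5.1093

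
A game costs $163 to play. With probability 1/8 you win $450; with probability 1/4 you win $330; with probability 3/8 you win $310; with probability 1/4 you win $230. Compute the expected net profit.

149.5

E[payout] = 450·1/8 + 330·1/4 + 310·3/8 + 230·1/4
 = 225/4 + 165/2 + 465/4 + 115/2
 = 625/2
Net = 625/2 - 163 = 299/2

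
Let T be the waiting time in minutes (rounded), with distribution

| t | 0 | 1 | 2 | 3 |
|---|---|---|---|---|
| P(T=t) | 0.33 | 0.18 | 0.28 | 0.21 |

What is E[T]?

E[T] = Σ t·P(T=t)
 = 0·0.33 + 1·0.18 + 2·0.28 + 3·0.21
 = 0 + 0.18 + 0.56 + 0.63
 = 1.37

1.37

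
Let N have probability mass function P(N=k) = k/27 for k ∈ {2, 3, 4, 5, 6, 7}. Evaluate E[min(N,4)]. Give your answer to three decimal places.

3.741

E[min(N,4)] = Σ min(n,4)·P(N=n)
 = 2·2/27 + 3·1/9 + 4·4/27 + 4·5/27 + 4·2/9 + 4·7/27
 = 4/27 + 1/3 + 16/27 + 20/27 + 8/9 + 28/27
 = 101/27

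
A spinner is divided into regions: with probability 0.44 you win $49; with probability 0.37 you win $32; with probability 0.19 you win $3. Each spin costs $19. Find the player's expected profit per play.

E[payout] = 49·0.44 + 32·0.37 + 3·0.19
 = 21.56 + 11.84 + 0.57
 = 33.97
Net = 33.97 - 19 = 14.97

14.97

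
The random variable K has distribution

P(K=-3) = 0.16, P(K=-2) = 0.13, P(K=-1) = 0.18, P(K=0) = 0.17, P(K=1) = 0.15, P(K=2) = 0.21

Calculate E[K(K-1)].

E[K(K-1)] = Σ k(k-1)·P(K=k)
 = 12·0.16 + 6·0.13 + 2·0.18 + 0·0.17 + 0·0.15 + 2·0.21
 = 1.92 + 0.78 + 0.36 + 0 + 0 + 0.42
 = 3.48

3.48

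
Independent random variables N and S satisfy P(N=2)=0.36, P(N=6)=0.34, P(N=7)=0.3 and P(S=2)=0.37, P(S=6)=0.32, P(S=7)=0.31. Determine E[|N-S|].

E[|N-S|] = Σ_n Σ_s |n-s| · P(N=n)P(S=s)
 = 0·0.1332 + 4·0.1152 + 5·0.1116 + 4·0.1258 + 0·0.1088 + 1·0.1054 + 5·0.111 + 1·0.096 + 0·0.093
 = 0 + 0.4608 + 0.558 + 0.5032 + 0 + 0.1054 + 0.555 + 0.096 + 0
 = 2.2784

2.2784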